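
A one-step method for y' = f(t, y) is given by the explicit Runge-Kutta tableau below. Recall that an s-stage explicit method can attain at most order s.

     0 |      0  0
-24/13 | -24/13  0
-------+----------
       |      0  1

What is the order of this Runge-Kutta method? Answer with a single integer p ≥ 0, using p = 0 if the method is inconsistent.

b = (0, 1)
c = (0, -24/13)
Σ b_i: 1·1 = 1 ✓
b·c: 1·(-24/13) = -24/13 ≠ 1/2 ⇒ order 1.

1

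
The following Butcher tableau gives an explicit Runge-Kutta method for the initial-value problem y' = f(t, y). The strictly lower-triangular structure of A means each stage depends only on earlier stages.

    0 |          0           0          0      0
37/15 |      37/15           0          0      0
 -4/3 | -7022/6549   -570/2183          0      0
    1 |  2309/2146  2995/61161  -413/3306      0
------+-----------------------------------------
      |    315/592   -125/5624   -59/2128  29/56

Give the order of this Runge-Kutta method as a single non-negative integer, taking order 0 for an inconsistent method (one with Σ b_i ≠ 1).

b = (315/592, -125/5624, -59/2128, 29/56)
c = (0, 37/15, -4/3, 1)
Ac = (0, 0, -38/59, 25/87)
Σ b_i: 315/592·1 + (-125/5624)·1 + (-59/2128)·1 + 29/56·1 = 1 ✓
b·c: (-125/5624)·37/15 + (-59/2128)·(-4/3) + 29/56·1 = 1/2 ✓
b·c²: (-125/5624)·1369/225 + (-59/2128)·16/9 + 29/56·1 = 1/3 ✓
b·Ac: (-59/2128)·(-38/59) + 29/56·25/87 = 1/6 ✓
b·c³: (-125/5624)·50653/3375 + (-59/2128)·(-64/27) + 29/56·1 = 1/4 ✓
b·(c∘Ac): (-59/2128)·152/177 + 29/56·25/87 = 1/8 ✓
b·Ac²: (-59/2128)·(-1406/885) + 29/56·11/145 = 1/12 ✓
b·A²c: 29/56·7/87 = 1/24 ✓; 4 stages ⇒ order 4.

4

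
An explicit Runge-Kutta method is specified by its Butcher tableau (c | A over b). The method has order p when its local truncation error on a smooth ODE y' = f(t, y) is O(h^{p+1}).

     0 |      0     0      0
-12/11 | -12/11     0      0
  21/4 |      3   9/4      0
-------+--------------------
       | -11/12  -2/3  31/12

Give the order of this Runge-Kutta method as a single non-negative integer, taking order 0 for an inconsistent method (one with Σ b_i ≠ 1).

1

b = (-11/12, -2/3, 31/12)
c = (0, -12/11, 21/4)
Ac = (0, 0, -27/11)
Σ b_i: (-11/12)·1 + (-2/3)·1 + 31/12·1 = 1 ✓
b·c: (-2/3)·(-12/11) + 31/12·21/4 = 2515/176 ≠ 1/2 ⇒ order 1.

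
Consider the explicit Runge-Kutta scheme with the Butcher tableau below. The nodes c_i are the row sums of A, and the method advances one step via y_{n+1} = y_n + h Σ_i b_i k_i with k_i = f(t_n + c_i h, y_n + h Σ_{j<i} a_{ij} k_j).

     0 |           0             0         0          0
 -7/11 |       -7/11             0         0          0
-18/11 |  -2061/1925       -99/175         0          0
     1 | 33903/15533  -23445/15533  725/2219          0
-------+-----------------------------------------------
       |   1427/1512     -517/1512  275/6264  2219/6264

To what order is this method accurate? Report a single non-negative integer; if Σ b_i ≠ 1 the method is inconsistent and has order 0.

4

b = (1427/1512, -517/1512, 275/6264, 2219/6264)
c = (0, -7/11, -18/11, 1)
Ac = (0, 0, 9/25, 135/317)
Σ b_i: 1427/1512·1 + (-517/1512)·1 + 275/6264·1 + 2219/6264·1 = 1 ✓
b·c: (-517/1512)·(-7/11) + 275/6264·(-18/11) + 2219/6264·1 = 1/2 ✓
b·c²: (-517/1512)·49/121 + 275/6264·324/121 + 2219/6264·1 = 1/3 ✓
b·Ac: 275/6264·9/25 + 2219/6264·135/317 = 1/6 ✓
b·c³: (-517/1512)·(-343/1331) + 275/6264·(-5832/1331) + 2219/6264·1 = 1/4 ✓
b·(c∘Ac): 275/6264·(-162/275) + 2219/6264·135/317 = 1/8 ✓
b·Ac²: 275/6264·(-63/275) + 2219/6264·585/2219 = 1/12 ✓
b·A²c: 2219/6264·261/2219 = 1/24 ✓; 4 stages ⇒ order 4.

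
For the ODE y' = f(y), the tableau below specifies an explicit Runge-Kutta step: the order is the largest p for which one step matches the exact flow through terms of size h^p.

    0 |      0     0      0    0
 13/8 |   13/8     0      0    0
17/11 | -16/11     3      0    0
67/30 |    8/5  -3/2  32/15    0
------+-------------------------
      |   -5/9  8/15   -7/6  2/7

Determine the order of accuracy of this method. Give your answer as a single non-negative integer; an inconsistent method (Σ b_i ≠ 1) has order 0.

b = (-5/9, 8/15, -7/6, 2/7)
c = (0, 13/8, 17/11, 67/30)
Ac = (0, 0, 39/8, 2269/2640)
Σ b_i: (-5/9)·1 + 8/15·1 + (-7/6)·1 + 2/7·1 = -569/630 ≠ 1 ⇒ order 0.

0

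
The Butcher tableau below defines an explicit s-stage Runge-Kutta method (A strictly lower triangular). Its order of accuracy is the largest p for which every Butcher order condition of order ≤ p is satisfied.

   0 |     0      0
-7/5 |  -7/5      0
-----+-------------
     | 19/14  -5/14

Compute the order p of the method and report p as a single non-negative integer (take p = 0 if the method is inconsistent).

b = (19/14, -5/14)
c = (0, -7/5)
Σ b_i: 19/14·1 + (-5/14)·1 = 1 ✓
b·c: (-5/14)·(-7/5) = 1/2 ✓; 2 stages ⇒ order 2.

2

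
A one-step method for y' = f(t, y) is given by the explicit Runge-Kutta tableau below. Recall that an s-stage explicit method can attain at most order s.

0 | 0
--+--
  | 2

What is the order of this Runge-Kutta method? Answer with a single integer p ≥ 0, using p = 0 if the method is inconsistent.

0

b = (2)
c = (0)
Σ b_i: 2·1 = 2 ≠ 1 ⇒ order 0.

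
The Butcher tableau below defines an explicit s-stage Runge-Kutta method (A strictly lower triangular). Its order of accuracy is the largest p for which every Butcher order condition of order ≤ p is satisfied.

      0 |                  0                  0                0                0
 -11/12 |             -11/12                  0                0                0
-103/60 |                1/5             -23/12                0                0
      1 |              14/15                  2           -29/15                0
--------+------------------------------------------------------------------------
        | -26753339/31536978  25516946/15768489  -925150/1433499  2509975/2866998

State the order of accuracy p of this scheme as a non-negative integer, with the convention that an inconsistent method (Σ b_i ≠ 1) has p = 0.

b = (-26753339/31536978, 25516946/15768489, -925150/1433499, 2509975/2866998)
c = (0, -11/12, -103/60, 1)
Ac = (0, 0, 253/144, 1337/900)
Σ b_i: (-26753339/31536978)·1 + 25516946/15768489·1 + (-925150/1433499)·1 + 2509975/2866998·1 = 1 ✓
b·c: 25516946/15768489·(-11/12) + (-925150/1433499)·(-103/60) + 2509975/2866998·1 = 1/2 ✓
b·c²: 25516946/15768489·121/144 + (-925150/1433499)·10609/3600 + 2509975/2866998·1 = 1/3 ✓
b·Ac: (-925150/1433499)·253/144 + 2509975/2866998·1337/900 = 1/6 ✓
b·c³: 25516946/15768489·(-1331/1728) + (-925150/1433499)·(-1092727/216000) + 2509975/2866998·1 = 1493449793/516059640 ≠ 1/4 ⇒ order 3.
b·(c∘Ac): (-925150/1433499)·(-26059/8640) + 2509975/2866998·1337/900 = 4021649941/1238543136 ≠ 1/8
b·Ac²: (-925150/1433499)·(-2783/1728) + 2509975/2866998·(-216911/54000) = -44083093/17795160 ≠ 1/12
b·A²c: 2509975/2866998·(-7337/2160) = -127004735/42708384 ≠ 1/24

3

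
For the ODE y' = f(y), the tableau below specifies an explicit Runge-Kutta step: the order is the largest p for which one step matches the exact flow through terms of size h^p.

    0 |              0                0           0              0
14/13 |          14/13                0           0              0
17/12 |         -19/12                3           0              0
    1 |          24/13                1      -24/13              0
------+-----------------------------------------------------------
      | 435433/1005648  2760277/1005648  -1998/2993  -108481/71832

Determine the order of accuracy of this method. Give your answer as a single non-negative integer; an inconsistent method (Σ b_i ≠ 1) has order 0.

b = (435433/1005648, 2760277/1005648, -1998/2993, -108481/71832)
c = (0, 14/13, 17/12, 1)
Ac = (0, 0, 42/13, -20/13)
Σ b_i: 435433/1005648·1 + 2760277/1005648·1 + (-1998/2993)·1 + (-108481/71832)·1 = 1 ✓
b·c: 2760277/1005648·14/13 + (-1998/2993)·17/12 + (-108481/71832)·1 = 1/2 ✓
b·c²: 2760277/1005648·196/169 + (-1998/2993)·289/144 + (-108481/71832)·1 = 1/3 ✓
b·Ac: (-1998/2993)·42/13 + (-108481/71832)·(-20/13) = 1/6 ✓
b·c³: 2760277/1005648·2744/2197 + (-1998/2993)·4913/1728 + (-108481/71832)·1 = 24867/1245088 ≠ 1/4 ⇒ order 3.
b·(c∘Ac): (-1998/2993)·119/26 + (-108481/71832)·(-20/13) = -170881/233454 ≠ 1/8
b·Ac²: (-1998/2993)·588/169 + (-108481/71832)·(-2581/1014) = 110814805/72837648 ≠ 1/12
b·A²c: (-108481/71832)·(-1008/169) = 4556202/505817 ≠ 1/24

3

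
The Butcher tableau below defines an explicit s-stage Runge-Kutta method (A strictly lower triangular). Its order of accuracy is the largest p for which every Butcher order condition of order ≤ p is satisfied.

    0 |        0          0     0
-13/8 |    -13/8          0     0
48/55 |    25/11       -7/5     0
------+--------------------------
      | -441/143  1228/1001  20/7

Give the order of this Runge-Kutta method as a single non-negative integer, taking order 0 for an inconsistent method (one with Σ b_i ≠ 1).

b = (-441/143, 1228/1001, 20/7)
c = (0, -13/8, 48/55)
Ac = (0, 0, 91/40)
Σ b_i: (-441/143)·1 + 1228/1001·1 + 20/7·1 = 1 ✓
b·c: 1228/1001·(-13/8) + 20/7·48/55 = 1/2 ✓
b·c²: 1228/1001·169/64 + 20/7·2304/3025 = 52423/9680 ≠ 1/3 ⇒ order 2.
b·Ac: 20/7·91/40 = 13/2 ≠ 1/6

2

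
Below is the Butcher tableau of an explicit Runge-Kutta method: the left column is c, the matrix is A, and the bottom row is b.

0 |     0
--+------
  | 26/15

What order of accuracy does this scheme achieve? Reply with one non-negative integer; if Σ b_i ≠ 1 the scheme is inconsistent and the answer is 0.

0

b = (26/15)
c = (0)
Σ b_i: 26/15·1 = 26/15 ≠ 1 ⇒ order 0.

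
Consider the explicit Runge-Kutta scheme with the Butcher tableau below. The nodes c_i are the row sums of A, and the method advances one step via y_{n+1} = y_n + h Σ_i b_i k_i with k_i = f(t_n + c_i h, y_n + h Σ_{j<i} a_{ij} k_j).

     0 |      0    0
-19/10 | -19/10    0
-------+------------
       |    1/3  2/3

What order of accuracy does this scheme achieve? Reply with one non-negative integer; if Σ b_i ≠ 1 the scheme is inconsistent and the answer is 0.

1

b = (1/3, 2/3)
c = (0, -19/10)
Σ b_i: 1/3·1 + 2/3·1 = 1 ✓
b·c: 2/3·(-19/10) = -19/15 ≠ 1/2 ⇒ order 1.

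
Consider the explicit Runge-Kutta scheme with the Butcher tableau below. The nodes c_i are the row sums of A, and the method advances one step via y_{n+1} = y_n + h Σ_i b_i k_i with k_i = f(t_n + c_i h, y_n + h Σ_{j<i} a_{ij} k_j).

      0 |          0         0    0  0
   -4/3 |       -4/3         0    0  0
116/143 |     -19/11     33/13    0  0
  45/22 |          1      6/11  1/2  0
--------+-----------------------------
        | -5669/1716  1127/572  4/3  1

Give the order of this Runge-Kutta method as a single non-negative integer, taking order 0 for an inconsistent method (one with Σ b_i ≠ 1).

b = (-5669/1716, 1127/572, 4/3, 1)
c = (0, -4/3, 116/143, 45/22)
Ac = (0, 0, -44/13, -46/143)
Σ b_i: (-5669/1716)·1 + 1127/572·1 + 4/3·1 + 1·1 = 1 ✓
b·c: 1127/572·(-4/3) + 4/3·116/143 + 1·45/22 = 1/2 ✓
b·c²: 1127/572·16/9 + 4/3·13456/20449 + 1·2025/484 = 6304489/736164 ≠ 1/3 ⇒ order 2.
b·Ac: 4/3·(-44/13) + 1·(-46/143) = -2074/429 ≠ 1/6

2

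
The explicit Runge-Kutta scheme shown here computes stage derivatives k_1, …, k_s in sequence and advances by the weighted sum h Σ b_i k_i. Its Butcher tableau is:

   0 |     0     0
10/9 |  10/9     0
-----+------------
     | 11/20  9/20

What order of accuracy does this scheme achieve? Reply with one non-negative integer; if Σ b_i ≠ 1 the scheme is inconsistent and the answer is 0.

2

b = (11/20, 9/20)
c = (0, 10/9)
Σ b_i: 11/20·1 + 9/20·1 = 1 ✓
b·c: 9/20·10/9 = 1/2 ✓; 2 stages ⇒ order 2.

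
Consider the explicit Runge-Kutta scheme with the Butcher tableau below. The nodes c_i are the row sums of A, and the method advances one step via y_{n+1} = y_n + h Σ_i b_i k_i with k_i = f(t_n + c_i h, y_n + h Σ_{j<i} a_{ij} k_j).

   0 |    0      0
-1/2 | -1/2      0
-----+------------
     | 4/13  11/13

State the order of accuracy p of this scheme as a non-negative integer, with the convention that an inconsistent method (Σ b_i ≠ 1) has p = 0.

0

b = (4/13, 11/13)
c = (0, -1/2)
Σ b_i: 4/13·1 + 11/13·1 = 15/13 ≠ 1 ⇒ order 0.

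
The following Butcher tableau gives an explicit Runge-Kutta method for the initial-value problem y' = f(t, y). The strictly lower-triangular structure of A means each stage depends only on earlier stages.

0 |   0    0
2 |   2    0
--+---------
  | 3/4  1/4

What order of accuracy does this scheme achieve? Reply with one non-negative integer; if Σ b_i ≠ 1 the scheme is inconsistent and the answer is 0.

2

b = (3/4, 1/4)
c = (0, 2)
Σ b_i: 3/4·1 + 1/4·1 = 1 ✓
b·c: 1/4·2 = 1/2 ✓; 2 stages ⇒ order 2.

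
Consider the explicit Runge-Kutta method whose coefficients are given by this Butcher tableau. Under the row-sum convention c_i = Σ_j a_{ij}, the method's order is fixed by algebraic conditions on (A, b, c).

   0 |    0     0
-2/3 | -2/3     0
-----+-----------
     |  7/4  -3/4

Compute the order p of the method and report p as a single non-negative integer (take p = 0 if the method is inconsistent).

2

b = (7/4, -3/4)
c = (0, -2/3)
Σ b_i: 7/4·1 + (-3/4)·1 = 1 ✓
b·c: (-3/4)·(-2/3) = 1/2 ✓; 2 stages ⇒ order 2.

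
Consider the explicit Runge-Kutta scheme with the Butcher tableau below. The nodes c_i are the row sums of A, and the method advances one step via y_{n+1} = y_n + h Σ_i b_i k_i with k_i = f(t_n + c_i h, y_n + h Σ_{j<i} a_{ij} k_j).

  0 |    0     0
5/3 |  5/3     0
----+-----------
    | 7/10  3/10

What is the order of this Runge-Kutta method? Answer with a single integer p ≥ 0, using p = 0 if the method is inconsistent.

b = (7/10, 3/10)
c = (0, 5/3)
Σ b_i: 7/10·1 + 3/10·1 = 1 ✓
b·c: 3/10·5/3 = 1/2 ✓; 2 stages ⇒ order 2.

2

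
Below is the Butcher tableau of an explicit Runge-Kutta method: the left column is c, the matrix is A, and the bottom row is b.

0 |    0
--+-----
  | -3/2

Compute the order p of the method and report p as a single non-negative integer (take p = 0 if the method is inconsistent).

b = (-3/2)
c = (0)
Σ b_i: (-3/2)·1 = -3/2 ≠ 1 ⇒ order 0.

0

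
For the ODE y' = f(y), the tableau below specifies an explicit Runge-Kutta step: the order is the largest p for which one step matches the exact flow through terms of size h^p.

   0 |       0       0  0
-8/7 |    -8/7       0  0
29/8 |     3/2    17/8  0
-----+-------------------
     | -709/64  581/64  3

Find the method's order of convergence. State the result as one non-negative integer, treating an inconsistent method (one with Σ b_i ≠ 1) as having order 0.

b = (-709/64, 581/64, 3)
c = (0, -8/7, 29/8)
Ac = (0, 0, -17/7)
Σ b_i: (-709/64)·1 + 581/64·1 + 3·1 = 1 ✓
b·c: 581/64·(-8/7) + 3·29/8 = 1/2 ✓
b·c²: 581/64·64/49 + 3·841/64 = 22973/448 ≠ 1/3 ⇒ order 2.
b·Ac: 3·(-17/7) = -51/7 ≠ 1/6

2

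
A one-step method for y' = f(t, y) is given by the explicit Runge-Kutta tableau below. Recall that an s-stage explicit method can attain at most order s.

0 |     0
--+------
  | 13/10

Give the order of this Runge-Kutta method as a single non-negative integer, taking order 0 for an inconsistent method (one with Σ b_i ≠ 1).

b = (13/10)
c = (0)
Σ b_i: 13/10·1 = 13/10 ≠ 1 ⇒ order 0.

0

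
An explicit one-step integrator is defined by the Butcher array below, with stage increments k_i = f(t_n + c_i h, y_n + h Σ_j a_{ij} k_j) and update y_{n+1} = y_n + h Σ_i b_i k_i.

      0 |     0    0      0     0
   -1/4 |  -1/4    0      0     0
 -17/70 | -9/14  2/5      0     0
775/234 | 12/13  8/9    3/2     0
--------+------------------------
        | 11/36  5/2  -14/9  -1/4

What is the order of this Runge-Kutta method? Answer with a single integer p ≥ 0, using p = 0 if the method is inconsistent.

1

b = (11/36, 5/2, -14/9, -1/4)
c = (0, -1/4, -17/70, 775/234)
Ac = (0, 0, -1/10, -739/1260)
Σ b_i: 11/36·1 + 5/2·1 + (-14/9)·1 + (-1/4)·1 = 1 ✓
b·c: 5/2·(-1/4) + (-14/9)·(-17/70) + (-1/4)·775/234 = -629/585 ≠ 1/2 ⇒ order 1.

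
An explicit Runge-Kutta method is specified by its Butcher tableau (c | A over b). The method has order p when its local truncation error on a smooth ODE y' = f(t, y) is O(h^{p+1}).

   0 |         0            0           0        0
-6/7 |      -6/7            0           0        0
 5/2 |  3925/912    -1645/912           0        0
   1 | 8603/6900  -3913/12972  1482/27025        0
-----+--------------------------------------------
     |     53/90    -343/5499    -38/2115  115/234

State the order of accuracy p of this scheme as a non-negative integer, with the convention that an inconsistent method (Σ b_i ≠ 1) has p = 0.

b = (53/90, -343/5499, -38/2115, 115/234)
c = (0, -6/7, 5/2, 1)
Ac = (0, 0, 235/152, 91/230)
Σ b_i: 53/90·1 + (-343/5499)·1 + (-38/2115)·1 + 115/234·1 = 1 ✓
b·c: (-343/5499)·(-6/7) + (-38/2115)·5/2 + 115/234·1 = 1/2 ✓
b·c²: (-343/5499)·36/49 + (-38/2115)·25/4 + 115/234·1 = 1/3 ✓
b·Ac: (-38/2115)·235/152 + 115/234·91/230 = 1/6 ✓
b·c³: (-343/5499)·(-216/343) + (-38/2115)·125/8 + 115/234·1 = 1/4 ✓
b·(c∘Ac): (-38/2115)·1175/304 + 115/234·91/230 = 1/8 ✓
b·Ac²: (-38/2115)·(-705/532) + 115/234·39/322 = 1/12 ✓
b·A²c: 115/234·39/460 = 1/24 ✓; 4 stages ⇒ order 4.

4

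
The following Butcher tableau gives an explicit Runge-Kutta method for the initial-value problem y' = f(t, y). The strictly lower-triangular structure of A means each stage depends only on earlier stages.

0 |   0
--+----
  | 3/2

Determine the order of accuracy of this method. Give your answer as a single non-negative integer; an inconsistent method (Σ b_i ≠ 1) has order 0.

0

b = (3/2)
c = (0)
Σ b_i: 3/2·1 = 3/2 ≠ 1 ⇒ order 0.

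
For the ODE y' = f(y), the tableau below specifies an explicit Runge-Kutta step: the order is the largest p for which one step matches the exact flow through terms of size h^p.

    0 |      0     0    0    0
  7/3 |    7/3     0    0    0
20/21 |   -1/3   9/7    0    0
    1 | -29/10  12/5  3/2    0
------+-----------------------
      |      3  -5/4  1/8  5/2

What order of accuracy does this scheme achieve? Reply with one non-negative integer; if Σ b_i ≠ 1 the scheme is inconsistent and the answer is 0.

b = (3, -5/4, 1/8, 5/2)
c = (0, 7/3, 20/21, 1)
Ac = (0, 0, 3, 246/35)
Σ b_i: 3·1 + (-5/4)·1 + 1/8·1 + 5/2·1 = 35/8 ≠ 1 ⇒ order 0.

0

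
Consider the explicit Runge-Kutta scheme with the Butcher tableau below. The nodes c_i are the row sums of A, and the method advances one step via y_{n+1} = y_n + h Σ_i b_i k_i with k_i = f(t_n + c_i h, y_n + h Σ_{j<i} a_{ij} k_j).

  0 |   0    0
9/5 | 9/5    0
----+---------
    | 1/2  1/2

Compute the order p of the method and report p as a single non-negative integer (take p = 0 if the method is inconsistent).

1

b = (1/2, 1/2)
c = (0, 9/5)
Σ b_i: 1/2·1 + 1/2·1 = 1 ✓
b·c: 1/2·9/5 = 9/10 ≠ 1/2 ⇒ order 1.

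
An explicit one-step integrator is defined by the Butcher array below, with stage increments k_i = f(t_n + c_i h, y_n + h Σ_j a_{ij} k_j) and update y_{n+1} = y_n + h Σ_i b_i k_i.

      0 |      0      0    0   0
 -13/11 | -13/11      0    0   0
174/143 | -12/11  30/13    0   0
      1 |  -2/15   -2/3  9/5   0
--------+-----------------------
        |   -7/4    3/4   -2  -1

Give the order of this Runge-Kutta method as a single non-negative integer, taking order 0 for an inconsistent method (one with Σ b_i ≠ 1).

0

b = (-7/4, 3/4, -2, -1)
c = (0, -13/11, 174/143, 1)
Ac = (0, 0, -30/11, 6388/2145)
Σ b_i: (-7/4)·1 + 3/4·1 + (-2)·1 + (-1)·1 = -4 ≠ 1 ⇒ order 0.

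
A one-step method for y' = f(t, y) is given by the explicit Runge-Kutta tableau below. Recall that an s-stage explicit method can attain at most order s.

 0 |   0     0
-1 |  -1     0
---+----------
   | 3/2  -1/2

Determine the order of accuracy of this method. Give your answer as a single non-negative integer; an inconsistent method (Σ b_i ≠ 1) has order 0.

b = (3/2, -1/2)
c = (0, -1)
Σ b_i: 3/2·1 + (-1/2)·1 = 1 ✓
b·c: (-1/2)·(-1) = 1/2 ✓; 2 stages ⇒ order 2.

2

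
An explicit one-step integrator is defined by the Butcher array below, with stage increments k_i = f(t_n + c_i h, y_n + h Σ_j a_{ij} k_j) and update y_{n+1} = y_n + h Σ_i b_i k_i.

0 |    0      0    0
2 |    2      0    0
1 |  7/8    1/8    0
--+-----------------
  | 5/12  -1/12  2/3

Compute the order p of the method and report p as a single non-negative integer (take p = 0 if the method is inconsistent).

3

b = (5/12, -1/12, 2/3)
c = (0, 2, 1)
Ac = (0, 0, 1/4)
Σ b_i: 5/12·1 + (-1/12)·1 + 2/3·1 = 1 ✓
b·c: (-1/12)·2 + 2/3·1 = 1/2 ✓
b·c²: (-1/12)·4 + 2/3·1 = 1/3 ✓
b·Ac: 2/3·1/4 = 1/6 ✓; 3 stages ⇒ order 3.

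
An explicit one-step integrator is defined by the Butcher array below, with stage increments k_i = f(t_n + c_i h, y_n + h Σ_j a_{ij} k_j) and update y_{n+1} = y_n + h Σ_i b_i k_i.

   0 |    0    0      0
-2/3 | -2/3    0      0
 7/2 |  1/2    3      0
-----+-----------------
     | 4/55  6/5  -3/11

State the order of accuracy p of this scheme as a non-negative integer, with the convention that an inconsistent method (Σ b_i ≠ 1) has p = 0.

b = (4/55, 6/5, -3/11)
c = (0, -2/3, 7/2)
Ac = (0, 0, -2)
Σ b_i: 4/55·1 + 6/5·1 + (-3/11)·1 = 1 ✓
b·c: 6/5·(-2/3) + (-3/11)·7/2 = -193/110 ≠ 1/2 ⇒ order 1.

1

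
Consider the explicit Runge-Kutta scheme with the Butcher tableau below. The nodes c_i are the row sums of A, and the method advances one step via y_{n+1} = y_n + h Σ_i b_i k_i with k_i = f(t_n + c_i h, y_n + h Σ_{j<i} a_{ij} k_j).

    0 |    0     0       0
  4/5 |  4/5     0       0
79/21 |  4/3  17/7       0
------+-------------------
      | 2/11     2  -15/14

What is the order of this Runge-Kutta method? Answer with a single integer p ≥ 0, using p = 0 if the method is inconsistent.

b = (2/11, 2, -15/14)
c = (0, 4/5, 79/21)
Ac = (0, 0, 68/35)
Σ b_i: 2/11·1 + 2·1 + (-15/14)·1 = 171/154 ≠ 1 ⇒ order 0.

0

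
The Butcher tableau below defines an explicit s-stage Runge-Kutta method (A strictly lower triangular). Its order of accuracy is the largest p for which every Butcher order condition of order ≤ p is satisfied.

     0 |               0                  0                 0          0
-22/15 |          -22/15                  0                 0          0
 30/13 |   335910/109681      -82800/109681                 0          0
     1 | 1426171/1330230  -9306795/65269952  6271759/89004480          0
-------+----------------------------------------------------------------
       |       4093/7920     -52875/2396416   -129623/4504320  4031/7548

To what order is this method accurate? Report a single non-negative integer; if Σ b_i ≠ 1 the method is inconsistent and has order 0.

4

b = (4093/7920, -52875/2396416, -129623/4504320, 4031/7548)
c = (0, -22/15, 30/13, 1)
Ac = (0, 0, 11040/9971, 2997/8062)
Σ b_i: 4093/7920·1 + (-52875/2396416)·1 + (-129623/4504320)·1 + 4031/7548·1 = 1 ✓
b·c: (-52875/2396416)·(-22/15) + (-129623/4504320)·30/13 + 4031/7548·1 = 1/2 ✓
b·c²: (-52875/2396416)·484/225 + (-129623/4504320)·900/169 + 4031/7548·1 = 1/3 ✓
b·Ac: (-129623/4504320)·11040/9971 + 4031/7548·2997/8062 = 1/6 ✓
b·c³: (-52875/2396416)·(-10648/3375) + (-129623/4504320)·27000/2197 + 4031/7548·1 = 1/4 ✓
b·(c∘Ac): (-129623/4504320)·331200/129623 + 4031/7548·2997/8062 = 1/8 ✓
b·Ac²: (-129623/4504320)·(-16192/9971) + 4031/7548·4144/60465 = 1/12 ✓
b·A²c: 4031/7548·629/8062 = 1/24 ✓; 4 stages ⇒ order 4.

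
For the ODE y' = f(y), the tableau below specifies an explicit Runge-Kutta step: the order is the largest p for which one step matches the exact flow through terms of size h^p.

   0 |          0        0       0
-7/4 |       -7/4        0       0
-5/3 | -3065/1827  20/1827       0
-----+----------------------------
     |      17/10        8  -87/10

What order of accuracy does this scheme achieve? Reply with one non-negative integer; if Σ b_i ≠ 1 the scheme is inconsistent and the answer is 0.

b = (17/10, 8, -87/10)
c = (0, -7/4, -5/3)
Ac = (0, 0, -5/261)
Σ b_i: 17/10·1 + 8·1 + (-87/10)·1 = 1 ✓
b·c: 8·(-7/4) + (-87/10)·(-5/3) = 1/2 ✓
b·c²: 8·49/16 + (-87/10)·25/9 = 1/3 ✓
b·Ac: (-87/10)·(-5/261) = 1/6 ✓; 3 stages ⇒ order 3.

3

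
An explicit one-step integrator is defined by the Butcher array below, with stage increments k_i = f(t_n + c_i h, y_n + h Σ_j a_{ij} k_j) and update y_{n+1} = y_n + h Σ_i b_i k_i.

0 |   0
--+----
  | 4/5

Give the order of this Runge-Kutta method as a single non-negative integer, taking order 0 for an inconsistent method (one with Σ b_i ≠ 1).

b = (4/5)
c = (0)
Σ b_i: 4/5·1 = 4/5 ≠ 1 ⇒ order 0.

0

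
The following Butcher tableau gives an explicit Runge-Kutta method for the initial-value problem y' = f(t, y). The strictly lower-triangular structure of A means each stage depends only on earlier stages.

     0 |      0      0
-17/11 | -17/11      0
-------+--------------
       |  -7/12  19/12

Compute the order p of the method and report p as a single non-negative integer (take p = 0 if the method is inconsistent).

b = (-7/12, 19/12)
c = (0, -17/11)
Σ b_i: (-7/12)·1 + 19/12·1 = 1 ✓
b·c: 19/12·(-17/11) = -323/132 ≠ 1/2 ⇒ order 1.

1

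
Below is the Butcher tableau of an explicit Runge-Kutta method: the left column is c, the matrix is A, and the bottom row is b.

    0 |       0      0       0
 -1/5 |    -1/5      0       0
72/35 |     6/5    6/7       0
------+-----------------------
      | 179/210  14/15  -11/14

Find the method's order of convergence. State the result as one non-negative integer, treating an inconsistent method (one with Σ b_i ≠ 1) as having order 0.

1

b = (179/210, 14/15, -11/14)
c = (0, -1/5, 72/35)
Ac = (0, 0, -6/35)
Σ b_i: 179/210·1 + 14/15·1 + (-11/14)·1 = 1 ✓
b·c: 14/15·(-1/5) + (-11/14)·72/35 = -6626/3675 ≠ 1/2 ⇒ order 1.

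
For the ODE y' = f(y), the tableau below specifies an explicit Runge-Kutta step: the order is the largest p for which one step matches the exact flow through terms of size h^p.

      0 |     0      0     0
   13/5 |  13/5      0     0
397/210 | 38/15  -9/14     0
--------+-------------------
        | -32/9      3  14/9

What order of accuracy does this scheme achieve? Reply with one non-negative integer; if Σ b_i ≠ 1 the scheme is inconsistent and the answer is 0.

b = (-32/9, 3, 14/9)
c = (0, 13/5, 397/210)
Ac = (0, 0, -117/70)
Σ b_i: (-32/9)·1 + 3·1 + 14/9·1 = 1 ✓
b·c: 3·13/5 + 14/9·397/210 = 290/27 ≠ 1/2 ⇒ order 1.

1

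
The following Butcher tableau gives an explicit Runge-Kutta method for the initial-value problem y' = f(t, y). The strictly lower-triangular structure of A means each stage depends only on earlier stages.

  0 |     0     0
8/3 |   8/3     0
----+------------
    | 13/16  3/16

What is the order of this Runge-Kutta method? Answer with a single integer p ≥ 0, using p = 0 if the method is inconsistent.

b = (13/16, 3/16)
c = (0, 8/3)
Σ b_i: 13/16·1 + 3/16·1 = 1 ✓
b·c: 3/16·8/3 = 1/2 ✓; 2 stages ⇒ order 2.

2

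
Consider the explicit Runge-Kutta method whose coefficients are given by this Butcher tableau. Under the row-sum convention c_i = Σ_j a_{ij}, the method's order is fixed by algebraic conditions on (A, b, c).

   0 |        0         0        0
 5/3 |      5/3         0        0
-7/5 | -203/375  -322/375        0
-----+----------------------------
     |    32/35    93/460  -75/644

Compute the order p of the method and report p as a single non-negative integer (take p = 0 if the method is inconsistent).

b = (32/35, 93/460, -75/644)
c = (0, 5/3, -7/5)
Ac = (0, 0, -322/225)
Σ b_i: 32/35·1 + 93/460·1 + (-75/644)·1 = 1 ✓
b·c: 93/460·5/3 + (-75/644)·(-7/5) = 1/2 ✓
b·c²: 93/460·25/9 + (-75/644)·49/25 = 1/3 ✓
b·Ac: (-75/644)·(-322/225) = 1/6 ✓; 3 stages ⇒ order 3.

3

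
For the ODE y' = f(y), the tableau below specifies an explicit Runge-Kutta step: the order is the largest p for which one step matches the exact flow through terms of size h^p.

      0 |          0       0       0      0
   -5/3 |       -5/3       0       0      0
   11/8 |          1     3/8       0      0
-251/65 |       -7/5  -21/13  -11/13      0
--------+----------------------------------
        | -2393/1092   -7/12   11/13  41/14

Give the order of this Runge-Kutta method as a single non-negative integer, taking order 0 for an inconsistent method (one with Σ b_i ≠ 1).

b = (-2393/1092, -7/12, 11/13, 41/14)
c = (0, -5/3, 11/8, -251/65)
Ac = (0, 0, -5/8, 159/104)
Σ b_i: (-2393/1092)·1 + (-7/12)·1 + 11/13·1 + 41/14·1 = 1 ✓
b·c: (-7/12)·(-5/3) + 11/13·11/8 + 41/14·(-251/65) = -300511/32760 ≠ 1/2 ⇒ order 1.

1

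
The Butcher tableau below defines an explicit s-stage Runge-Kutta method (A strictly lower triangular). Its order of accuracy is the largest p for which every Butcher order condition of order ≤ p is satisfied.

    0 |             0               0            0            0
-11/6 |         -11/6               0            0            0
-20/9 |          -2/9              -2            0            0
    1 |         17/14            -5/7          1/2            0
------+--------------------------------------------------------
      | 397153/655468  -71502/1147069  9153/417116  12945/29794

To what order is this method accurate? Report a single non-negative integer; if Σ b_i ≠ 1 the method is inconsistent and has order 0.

3

b = (397153/655468, -71502/1147069, 9153/417116, 12945/29794)
c = (0, -11/6, -20/9, 1)
Ac = (0, 0, 11/3, 25/126)
Σ b_i: 397153/655468·1 + (-71502/1147069)·1 + 9153/417116·1 + 12945/29794·1 = 1 ✓
b·c: (-71502/1147069)·(-11/6) + 9153/417116·(-20/9) + 12945/29794·1 = 1/2 ✓
b·c²: (-71502/1147069)·121/36 + 9153/417116·400/81 + 12945/29794·1 = 1/3 ✓
b·Ac: 9153/417116·11/3 + 12945/29794·25/126 = 1/6 ✓
b·c³: (-71502/1147069)·(-1331/216) + 9153/417116·(-8000/729) + 12945/29794·1 = 34429/59588 ≠ 1/4 ⇒ order 3.
b·(c∘Ac): 9153/417116·(-220/27) + 12945/29794·25/126 = -115865/1251348 ≠ 1/8
b·Ac²: 9153/417116·(-121/18) + 12945/29794·155/2268 = -189551/1608876 ≠ 1/12
b·A²c: 12945/29794·11/6 = 47465/59588 ≠ 1/24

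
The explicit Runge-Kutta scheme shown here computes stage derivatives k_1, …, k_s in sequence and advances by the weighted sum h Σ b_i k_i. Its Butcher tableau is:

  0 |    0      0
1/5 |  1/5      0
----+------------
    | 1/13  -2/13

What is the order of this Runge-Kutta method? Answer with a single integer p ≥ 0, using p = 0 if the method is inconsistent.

0

b = (1/13, -2/13)
c = (0, 1/5)
Σ b_i: 1/13·1 + (-2/13)·1 = -1/13 ≠ 1 ⇒ order 0.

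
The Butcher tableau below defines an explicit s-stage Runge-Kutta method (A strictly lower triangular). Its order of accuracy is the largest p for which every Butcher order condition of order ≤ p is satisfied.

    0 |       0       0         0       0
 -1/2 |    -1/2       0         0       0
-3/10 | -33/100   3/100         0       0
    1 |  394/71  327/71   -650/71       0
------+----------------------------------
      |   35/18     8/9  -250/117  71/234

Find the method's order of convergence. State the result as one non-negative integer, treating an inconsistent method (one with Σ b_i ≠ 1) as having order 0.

b = (35/18, 8/9, -250/117, 71/234)
c = (0, -1/2, -3/10, 1)
Ac = (0, 0, -3/200, 63/142)
Σ b_i: 35/18·1 + 8/9·1 + (-250/117)·1 + 71/234·1 = 1 ✓
b·c: 8/9·(-1/2) + (-250/117)·(-3/10) + 71/234·1 = 1/2 ✓
b·c²: 8/9·1/4 + (-250/117)·9/100 + 71/234·1 = 1/3 ✓
b·Ac: (-250/117)·(-3/200) + 71/234·63/142 = 1/6 ✓
b·c³: 8/9·(-1/8) + (-250/117)·(-27/1000) + 71/234·1 = 1/4 ✓
b·(c∘Ac): (-250/117)·9/2000 + 71/234·63/142 = 1/8 ✓
b·Ac²: (-250/117)·3/400 + 71/234·93/284 = 1/12 ✓
b·A²c: 71/234·39/284 = 1/24 ✓; 4 stages ⇒ order 4.

4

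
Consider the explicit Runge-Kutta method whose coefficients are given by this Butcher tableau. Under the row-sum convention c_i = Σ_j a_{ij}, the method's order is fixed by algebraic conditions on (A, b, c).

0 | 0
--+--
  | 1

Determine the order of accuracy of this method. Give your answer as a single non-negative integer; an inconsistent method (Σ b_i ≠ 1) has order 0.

1

b = (1)
c = (0)
Σ b_i: 1·1 = 1 ✓; 1 stage ⇒ order 1.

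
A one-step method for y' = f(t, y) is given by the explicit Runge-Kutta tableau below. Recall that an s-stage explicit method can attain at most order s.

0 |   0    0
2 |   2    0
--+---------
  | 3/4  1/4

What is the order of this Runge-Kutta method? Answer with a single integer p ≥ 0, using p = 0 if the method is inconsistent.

2

b = (3/4, 1/4)
c = (0, 2)
Σ b_i: 3/4·1 + 1/4·1 = 1 ✓
b·c: 1/4·2 = 1/2 ✓; 2 stages ⇒ order 2.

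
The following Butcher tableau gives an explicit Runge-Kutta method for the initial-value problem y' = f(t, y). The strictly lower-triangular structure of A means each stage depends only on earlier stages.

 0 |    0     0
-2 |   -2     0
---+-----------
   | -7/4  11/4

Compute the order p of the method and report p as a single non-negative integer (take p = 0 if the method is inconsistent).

1

b = (-7/4, 11/4)
c = (0, -2)
Σ b_i: (-7/4)·1 + 11/4·1 = 1 ✓
b·c: 11/4·(-2) = -11/2 ≠ 1/2 ⇒ order 1.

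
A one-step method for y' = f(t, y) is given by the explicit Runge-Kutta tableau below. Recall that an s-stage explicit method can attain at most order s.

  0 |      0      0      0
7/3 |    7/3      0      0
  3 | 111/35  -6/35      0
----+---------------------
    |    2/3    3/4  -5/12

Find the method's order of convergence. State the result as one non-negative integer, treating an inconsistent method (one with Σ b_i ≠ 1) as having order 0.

b = (2/3, 3/4, -5/12)
c = (0, 7/3, 3)
Ac = (0, 0, -2/5)
Σ b_i: 2/3·1 + 3/4·1 + (-5/12)·1 = 1 ✓
b·c: 3/4·7/3 + (-5/12)·3 = 1/2 ✓
b·c²: 3/4·49/9 + (-5/12)·9 = 1/3 ✓
b·Ac: (-5/12)·(-2/5) = 1/6 ✓; 3 stages ⇒ order 3.

3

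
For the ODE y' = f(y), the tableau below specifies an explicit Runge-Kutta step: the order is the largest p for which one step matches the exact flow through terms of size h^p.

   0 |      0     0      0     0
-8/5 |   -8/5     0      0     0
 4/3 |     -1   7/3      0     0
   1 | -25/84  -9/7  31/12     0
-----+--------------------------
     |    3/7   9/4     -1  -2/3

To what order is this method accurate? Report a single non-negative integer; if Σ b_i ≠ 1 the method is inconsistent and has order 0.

b = (3/7, 9/4, -1, -2/3)
c = (0, -8/5, 4/3, 1)
Ac = (0, 0, -56/15, 1733/315)
Σ b_i: 3/7·1 + 9/4·1 + (-1)·1 + (-2/3)·1 = 85/84 ≠ 1 ⇒ order 0.

0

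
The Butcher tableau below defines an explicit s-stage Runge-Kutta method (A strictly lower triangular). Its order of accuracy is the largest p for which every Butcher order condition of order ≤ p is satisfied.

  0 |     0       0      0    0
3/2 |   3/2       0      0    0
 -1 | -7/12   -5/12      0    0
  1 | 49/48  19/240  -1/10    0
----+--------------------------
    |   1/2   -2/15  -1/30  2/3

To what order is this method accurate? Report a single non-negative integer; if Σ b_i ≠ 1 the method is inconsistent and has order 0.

b = (1/2, -2/15, -1/30, 2/3)
c = (0, 3/2, -1, 1)
Ac = (0, 0, -5/8, 7/32)
Σ b_i: 1/2·1 + (-2/15)·1 + (-1/30)·1 + 2/3·1 = 1 ✓
b·c: (-2/15)·3/2 + (-1/30)·(-1) + 2/3·1 = 1/2 ✓
b·c²: (-2/15)·9/4 + (-1/30)·1 + 2/3·1 = 1/3 ✓
b·Ac: (-1/30)·(-5/8) + 2/3·7/32 = 1/6 ✓
b·c³: (-2/15)·27/8 + (-1/30)·(-1) + 2/3·1 = 1/4 ✓
b·(c∘Ac): (-1/30)·5/8 + 2/3·7/32 = 1/8 ✓
b·Ac²: (-1/30)·(-15/16) + 2/3·5/64 = 1/12 ✓
b·A²c: 2/3·1/16 = 1/24 ✓; 4 stages ⇒ order 4.

4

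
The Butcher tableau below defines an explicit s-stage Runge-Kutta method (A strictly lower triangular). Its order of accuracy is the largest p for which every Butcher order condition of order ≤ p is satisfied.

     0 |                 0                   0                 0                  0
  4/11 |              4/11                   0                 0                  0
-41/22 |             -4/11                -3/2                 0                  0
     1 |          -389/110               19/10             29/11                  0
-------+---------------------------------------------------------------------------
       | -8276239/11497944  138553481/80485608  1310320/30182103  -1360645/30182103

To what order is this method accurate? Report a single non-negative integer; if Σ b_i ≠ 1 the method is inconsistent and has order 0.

b = (-8276239/11497944, 138553481/80485608, 1310320/30182103, -1360645/30182103)
c = (0, 4/11, -41/22, 1)
Ac = (0, 0, -6/11, -5109/1210)
Σ b_i: (-8276239/11497944)·1 + 138553481/80485608·1 + 1310320/30182103·1 + (-1360645/30182103)·1 = 1 ✓
b·c: 138553481/80485608·4/11 + 1310320/30182103·(-41/22) + (-1360645/30182103)·1 = 1/2 ✓
b·c²: 138553481/80485608·16/121 + 1310320/30182103·1681/484 + (-1360645/30182103)·1 = 1/3 ✓
b·Ac: 1310320/30182103·(-6/11) + (-1360645/30182103)·(-5109/1210) = 1/6 ✓
b·c³: 138553481/80485608·64/1331 + 1310320/30182103·(-68921/10648) + (-1360645/30182103)·1 = -14104337/57968801 ≠ 1/4 ⇒ order 3.
b·(c∘Ac): 1310320/30182103·123/121 + (-1360645/30182103)·(-5109/1210) = 7414051/31619346 ≠ 1/8
b·Ac²: 1310320/30182103·(-24/121) + (-1360645/30182103)·250433/26620 = -82094191/189716076 ≠ 1/12
b·A²c: (-1360645/30182103)·(-174/121) = 652210/10060701 ≠ 1/24

3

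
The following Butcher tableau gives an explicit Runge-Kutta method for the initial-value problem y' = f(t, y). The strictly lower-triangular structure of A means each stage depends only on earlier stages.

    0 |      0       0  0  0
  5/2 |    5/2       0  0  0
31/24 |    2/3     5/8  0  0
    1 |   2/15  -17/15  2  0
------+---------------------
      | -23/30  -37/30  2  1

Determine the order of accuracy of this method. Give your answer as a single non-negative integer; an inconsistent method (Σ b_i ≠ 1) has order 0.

b = (-23/30, -37/30, 2, 1)
c = (0, 5/2, 31/24, 1)
Ac = (0, 0, 25/16, -1/4)
Σ b_i: (-23/30)·1 + (-37/30)·1 + 2·1 + 1·1 = 1 ✓
b·c: (-37/30)·5/2 + 2·31/24 + 1·1 = 1/2 ✓
b·c²: (-37/30)·25/4 + 2·961/576 + 1·1 = -971/288 ≠ 1/3 ⇒ order 2.
b·Ac: 2·25/16 + 1·(-1/4) = 23/8 ≠ 1/6

2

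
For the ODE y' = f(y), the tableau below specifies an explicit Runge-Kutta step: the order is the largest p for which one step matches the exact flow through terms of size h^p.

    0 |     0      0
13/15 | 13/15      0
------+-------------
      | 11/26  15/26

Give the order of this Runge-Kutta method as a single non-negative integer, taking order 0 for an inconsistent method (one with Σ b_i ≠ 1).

b = (11/26, 15/26)
c = (0, 13/15)
Σ b_i: 11/26·1 + 15/26·1 = 1 ✓
b·c: 15/26·13/15 = 1/2 ✓; 2 stages ⇒ order 2.

2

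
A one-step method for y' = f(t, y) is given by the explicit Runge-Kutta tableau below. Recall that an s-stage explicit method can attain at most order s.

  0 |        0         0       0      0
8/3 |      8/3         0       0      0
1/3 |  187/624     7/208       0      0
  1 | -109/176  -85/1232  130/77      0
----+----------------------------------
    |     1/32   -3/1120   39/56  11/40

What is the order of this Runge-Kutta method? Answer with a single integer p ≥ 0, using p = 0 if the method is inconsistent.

b = (1/32, -3/1120, 39/56, 11/40)
c = (0, 8/3, 1/3, 1)
Ac = (0, 0, 7/78, 25/66)
Σ b_i: 1/32·1 + (-3/1120)·1 + 39/56·1 + 11/40·1 = 1 ✓
b·c: (-3/1120)·8/3 + 39/56·1/3 + 11/40·1 = 1/2 ✓
b·c²: (-3/1120)·64/9 + 39/56·1/9 + 11/40·1 = 1/3 ✓
b·Ac: 39/56·7/78 + 11/40·25/66 = 1/6 ✓
b·c³: (-3/1120)·512/27 + 39/56·1/27 + 11/40·1 = 1/4 ✓
b·(c∘Ac): 39/56·7/234 + 11/40·25/66 = 1/8 ✓
b·Ac²: 39/56·28/117 + 11/40·(-10/33) = 1/12 ✓
b·A²c: 11/40·5/33 = 1/24 ✓; 4 stages ⇒ order 4.

4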